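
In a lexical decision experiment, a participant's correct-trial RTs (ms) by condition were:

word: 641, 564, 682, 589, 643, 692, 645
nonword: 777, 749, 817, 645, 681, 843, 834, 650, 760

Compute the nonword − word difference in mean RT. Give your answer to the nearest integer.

114 ms

M(word) = 4456/7 = 636.571
M(nonword) = 6756/9 = 750.667
Difference = 750.667 − 636.571 = 114.095 ms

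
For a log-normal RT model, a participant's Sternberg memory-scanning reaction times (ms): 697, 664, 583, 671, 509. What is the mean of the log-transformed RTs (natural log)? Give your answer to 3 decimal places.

ln(RT): 6.5468, 6.4983, 6.3682, 6.5088, 6.2324
Σ ln(RT) = 32.1545
Mean = 32.1545/5 = 6.43089

6.431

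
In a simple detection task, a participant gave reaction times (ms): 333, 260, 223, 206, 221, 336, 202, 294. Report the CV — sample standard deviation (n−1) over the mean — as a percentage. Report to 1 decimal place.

n = 8, Σ = 2075, M = 259.3750
Σ(x−M)² = 21427.875; s = √(21427.875/7) = 55.3274
CV = 55.3274 / 259.3750 = 0.21331 = 21.331%

21.3%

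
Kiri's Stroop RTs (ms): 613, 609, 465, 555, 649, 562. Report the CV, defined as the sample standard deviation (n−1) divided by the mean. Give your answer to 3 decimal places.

n = 6, Σ = 3453, M = 575.5000
Σ(x−M)² = 20743.500; s = √(20743.500/5) = 64.4104
CV = 64.4104 / 575.5000 = 0.11192

0.112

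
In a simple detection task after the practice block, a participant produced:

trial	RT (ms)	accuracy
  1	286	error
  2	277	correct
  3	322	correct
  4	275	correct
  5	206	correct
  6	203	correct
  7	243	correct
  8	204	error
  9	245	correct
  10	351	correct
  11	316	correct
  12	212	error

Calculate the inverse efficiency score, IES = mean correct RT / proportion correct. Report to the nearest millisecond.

361 ms

Correct trials (n=9): 277, 322, 275, 206, 203, 243, 245, 351, 316
Mean correct RT = 2438/9 = 270.8889 ms
Proportion correct = 9/12
IES = 270.8889 / (9/12) = 361.185 ms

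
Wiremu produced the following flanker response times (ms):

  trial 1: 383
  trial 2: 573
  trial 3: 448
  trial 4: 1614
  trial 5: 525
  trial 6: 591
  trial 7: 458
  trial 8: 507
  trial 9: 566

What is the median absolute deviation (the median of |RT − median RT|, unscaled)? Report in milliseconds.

66 ms

Sorted: 383, 448, 458, 507, 525, 566, 573, 591, 1614 → median = 525
|x − 525|: 142, 48, 77, 1089, 0, 66, 67, 18, 41
Sorted deviations: 0, 18, 41, 48, 66, 67, 77, 142, 1089 → MAD = 66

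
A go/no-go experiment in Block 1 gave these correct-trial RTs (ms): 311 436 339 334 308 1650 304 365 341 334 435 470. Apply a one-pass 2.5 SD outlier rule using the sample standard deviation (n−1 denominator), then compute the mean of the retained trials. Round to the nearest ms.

n = 12, ΣRT = 5627, M = 468.917
Σ(x−M)² = 1555666.92; s = √(1555666.92/11) = 376.064
Cutoffs: 468.917 ± 2.5·376.064 → [-471.2, 1409.1]
Outside: 1650 → excluded.
Retained (n=11): Σ = 3977, mean = 3977/11 = 361.545

362 ms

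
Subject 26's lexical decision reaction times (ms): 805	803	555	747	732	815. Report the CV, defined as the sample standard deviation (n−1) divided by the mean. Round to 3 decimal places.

n = 6, Σ = 4457, M = 742.8333
Σ(x−M)² = 48108.833; s = √(48108.833/5) = 98.0906
CV = 98.0906 / 742.8333 = 0.13205

0.132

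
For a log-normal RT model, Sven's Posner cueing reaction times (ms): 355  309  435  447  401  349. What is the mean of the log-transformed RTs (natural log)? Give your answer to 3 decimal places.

5.939

ln(RT): 5.8721, 5.7333, 6.0753, 6.1026, 5.9940, 5.8551
Σ ln(RT) = 35.6324
Mean = 35.6324/6 = 5.93873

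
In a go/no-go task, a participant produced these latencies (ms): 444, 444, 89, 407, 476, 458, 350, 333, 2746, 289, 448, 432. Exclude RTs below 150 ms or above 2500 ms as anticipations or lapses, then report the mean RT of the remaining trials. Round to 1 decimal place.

Excluded: 89, 2746
Retained (n=10): Σ = 4081
Mean = 4081/10 = 408.1000

408.1 ms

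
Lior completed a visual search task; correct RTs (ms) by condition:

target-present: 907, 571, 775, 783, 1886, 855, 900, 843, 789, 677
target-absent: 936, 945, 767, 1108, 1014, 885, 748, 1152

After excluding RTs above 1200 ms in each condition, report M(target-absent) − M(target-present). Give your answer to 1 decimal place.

target-present: exclude 1886
M(target-present) = 7100/9 = 788.889
M(target-absent) = 7555/8 = 944.375
Difference = 944.375 − 788.889 = 155.486 ms

155.5 ms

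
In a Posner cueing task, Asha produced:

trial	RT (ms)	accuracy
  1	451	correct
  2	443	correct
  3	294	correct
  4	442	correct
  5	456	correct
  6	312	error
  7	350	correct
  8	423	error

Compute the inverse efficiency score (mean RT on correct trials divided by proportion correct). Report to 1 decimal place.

Correct trials (n=6): 451, 443, 294, 442, 456, 350
Mean correct RT = 2436/6 = 406.0000 ms
Proportion correct = 6/8
IES = 406.0000 / (6/8) = 541.333 ms

541.3 ms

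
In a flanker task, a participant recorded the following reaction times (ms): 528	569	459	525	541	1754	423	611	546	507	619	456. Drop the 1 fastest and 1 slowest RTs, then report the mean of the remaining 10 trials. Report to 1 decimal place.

Sorted: 423, 456, 459, 507, 525, 528, 541, 546, 569, 611, 619, 1754
Drop lowest 1 (423) and highest 1 (1754)
Remaining (n=10): Σ = 5361, mean = 5361/10 = 536.100

536.1 ms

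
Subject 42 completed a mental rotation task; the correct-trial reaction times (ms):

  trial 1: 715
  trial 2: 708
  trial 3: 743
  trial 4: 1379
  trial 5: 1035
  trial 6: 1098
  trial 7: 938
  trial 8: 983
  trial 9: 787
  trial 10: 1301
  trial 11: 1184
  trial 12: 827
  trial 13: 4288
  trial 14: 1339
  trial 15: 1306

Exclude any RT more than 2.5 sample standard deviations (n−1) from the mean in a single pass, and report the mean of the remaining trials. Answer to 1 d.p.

1024.5 ms

n = 15, ΣRT = 18631, M = 1242.067
Σ(x−M)² = 10731452.93; s = √(10731452.93/14) = 875.518
Cutoffs: 1242.067 ± 2.5·875.518 → [-946.7, 3430.9]
Outside: 4288 → excluded.
Retained (n=14): Σ = 14343, mean = 14343/14 = 1024.500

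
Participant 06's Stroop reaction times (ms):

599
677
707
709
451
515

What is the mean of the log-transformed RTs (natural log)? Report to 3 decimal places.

ln(RT): 6.3953, 6.5177, 6.5610, 6.5639, 6.1115, 6.2442
Σ ln(RT) = 38.3935
Mean = 38.3935/6 = 6.39891

6.399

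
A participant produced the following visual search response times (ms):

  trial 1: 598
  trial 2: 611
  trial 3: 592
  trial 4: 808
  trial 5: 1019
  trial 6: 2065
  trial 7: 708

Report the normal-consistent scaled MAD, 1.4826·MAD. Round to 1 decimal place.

163.1 ms

Sorted: 592, 598, 611, 708, 808, 1019, 2065 → median = 708
|x − 708| sorted: 0, 97, 100, 110, 116, 311, 1357 → MAD = 110
Robust SD ≈ 1.4826 × 110 = 163.086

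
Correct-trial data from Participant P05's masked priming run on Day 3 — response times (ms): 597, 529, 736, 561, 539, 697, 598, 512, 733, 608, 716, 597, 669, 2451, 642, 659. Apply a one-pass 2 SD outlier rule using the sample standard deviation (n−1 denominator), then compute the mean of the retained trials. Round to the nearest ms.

626 ms

n = 16, ΣRT = 11844, M = 740.250
Σ(x−M)² = 3198649.00; s = √(3198649.00/15) = 461.783
Cutoffs: 740.250 ± 2·461.783 → [-183.3, 1663.8]
Outside: 2451 → excluded.
Retained (n=15): Σ = 9393, mean = 9393/15 = 626.200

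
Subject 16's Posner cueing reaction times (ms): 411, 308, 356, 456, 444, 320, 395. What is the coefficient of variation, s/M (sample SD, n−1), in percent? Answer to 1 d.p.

n = 7, Σ = 2690, M = 384.2857
Σ(x−M)² = 20289.429; s = √(20289.429/6) = 58.1513
CV = 58.1513 / 384.2857 = 0.15132 = 15.132%

15.1%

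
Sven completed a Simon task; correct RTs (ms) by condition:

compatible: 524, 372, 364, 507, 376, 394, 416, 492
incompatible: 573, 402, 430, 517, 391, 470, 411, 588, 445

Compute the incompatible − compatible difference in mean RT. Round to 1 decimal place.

M(compatible) = 3445/8 = 430.625
M(incompatible) = 4227/9 = 469.667
Difference = 469.667 − 430.625 = 39.042 ms

39.0 ms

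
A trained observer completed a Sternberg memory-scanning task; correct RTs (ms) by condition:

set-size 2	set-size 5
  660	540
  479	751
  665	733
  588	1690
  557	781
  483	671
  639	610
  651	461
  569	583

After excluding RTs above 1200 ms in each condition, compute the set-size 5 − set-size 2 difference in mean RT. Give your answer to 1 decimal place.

53.4 ms

set-size 5: exclude 1690
M(set-size 2) = 5291/9 = 587.889
M(set-size 5) = 5130/8 = 641.250
Difference = 641.250 − 587.889 = 53.361 ms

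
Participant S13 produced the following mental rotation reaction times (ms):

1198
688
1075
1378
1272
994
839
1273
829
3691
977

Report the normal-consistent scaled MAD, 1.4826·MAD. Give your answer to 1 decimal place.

293.6 ms

Sorted: 688, 829, 839, 977, 994, 1075, 1198, 1272, 1273, 1378, 3691 → median = 1075
|x − 1075| sorted: 0, 81, 98, 123, 197, 198, 236, 246, 303, 387, 2616 → MAD = 198
Robust SD ≈ 1.4826 × 198 = 293.555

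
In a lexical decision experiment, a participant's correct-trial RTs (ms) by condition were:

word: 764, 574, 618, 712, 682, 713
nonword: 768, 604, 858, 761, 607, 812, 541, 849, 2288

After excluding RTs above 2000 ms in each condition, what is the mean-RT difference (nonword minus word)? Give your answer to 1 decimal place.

47.8 ms

nonword: exclude 2288
M(word) = 4063/6 = 677.167
M(nonword) = 5800/8 = 725.000
Difference = 725.000 − 677.167 = 47.833 ms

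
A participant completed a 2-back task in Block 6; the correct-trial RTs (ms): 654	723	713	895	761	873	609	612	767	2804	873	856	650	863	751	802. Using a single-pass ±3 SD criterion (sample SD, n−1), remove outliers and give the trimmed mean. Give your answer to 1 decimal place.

n = 16, ΣRT = 14206, M = 887.875
Σ(x−M)² = 4053405.75; s = √(4053405.75/15) = 519.834
Cutoffs: 887.875 ± 3·519.834 → [-671.6, 2447.4]
Outside: 2804 → excluded.
Retained (n=15): Σ = 11402, mean = 11402/15 = 760.133

760.1 ms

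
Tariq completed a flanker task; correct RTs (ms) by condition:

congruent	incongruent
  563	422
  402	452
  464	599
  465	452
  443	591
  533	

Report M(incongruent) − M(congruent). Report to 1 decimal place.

M(congruent) = 2870/6 = 478.333
M(incongruent) = 2516/5 = 503.200
Difference = 503.200 − 478.333 = 24.867 ms

24.9 ms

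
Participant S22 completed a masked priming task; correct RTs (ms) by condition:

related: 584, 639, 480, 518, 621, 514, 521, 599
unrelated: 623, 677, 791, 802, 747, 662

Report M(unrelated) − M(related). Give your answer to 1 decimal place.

157.5 ms

M(related) = 4476/8 = 559.500
M(unrelated) = 4302/6 = 717.000
Difference = 717.000 − 559.500 = 157.500 ms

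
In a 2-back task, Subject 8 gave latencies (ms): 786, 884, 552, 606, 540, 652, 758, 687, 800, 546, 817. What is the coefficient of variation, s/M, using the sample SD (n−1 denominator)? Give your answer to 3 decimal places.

n = 11, Σ = 7628, M = 693.4545
Σ(x−M)² = 150362.727; s = √(150362.727/10) = 122.6225
CV = 122.6225 / 693.4545 = 0.17683

0.177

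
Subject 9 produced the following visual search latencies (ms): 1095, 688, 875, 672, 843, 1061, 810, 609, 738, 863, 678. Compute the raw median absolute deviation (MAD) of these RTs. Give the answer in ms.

Sorted: 609, 672, 678, 688, 738, 810, 843, 863, 875, 1061, 1095 → median = 810
|x − 810|: 285, 122, 65, 138, 33, 251, 0, 201, 72, 53, 132
Sorted deviations: 0, 33, 53, 65, 72, 122, 132, 138, 201, 251, 285 → MAD = 122

122 ms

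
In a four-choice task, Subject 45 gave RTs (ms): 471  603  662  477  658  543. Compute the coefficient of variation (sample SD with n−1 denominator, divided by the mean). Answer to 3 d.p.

0.150

n = 6, Σ = 3414, M = 569.0000
Σ(x−M)² = 36470.000; s = √(36470.000/5) = 85.4049
CV = 85.4049 / 569.0000 = 0.15010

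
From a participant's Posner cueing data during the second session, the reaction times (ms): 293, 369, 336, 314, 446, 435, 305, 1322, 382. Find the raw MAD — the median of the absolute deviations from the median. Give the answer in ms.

Sorted: 293, 305, 314, 336, 369, 382, 435, 446, 1322 → median = 369
|x − 369|: 76, 0, 33, 55, 77, 66, 64, 953, 13
Sorted deviations: 0, 13, 33, 55, 64, 66, 76, 77, 953 → MAD = 64

64 ms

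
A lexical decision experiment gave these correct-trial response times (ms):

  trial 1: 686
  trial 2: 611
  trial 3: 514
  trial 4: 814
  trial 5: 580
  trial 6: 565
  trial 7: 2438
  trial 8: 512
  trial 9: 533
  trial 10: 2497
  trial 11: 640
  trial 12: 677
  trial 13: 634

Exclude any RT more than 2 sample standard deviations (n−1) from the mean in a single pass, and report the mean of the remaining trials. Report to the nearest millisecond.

n = 13, ΣRT = 11701, M = 900.077
Σ(x−M)² = 5889504.92; s = √(5889504.92/12) = 700.566
Cutoffs: 900.077 ± 2·700.566 → [-501.1, 2301.2]
Outside: 2438, 2497 → excluded.
Retained (n=11): Σ = 6766, mean = 6766/11 = 615.091

615 ms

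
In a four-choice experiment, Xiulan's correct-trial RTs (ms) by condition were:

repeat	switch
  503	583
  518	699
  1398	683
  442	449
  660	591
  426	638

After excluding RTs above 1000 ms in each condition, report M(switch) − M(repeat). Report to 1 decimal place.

repeat: exclude 1398
M(repeat) = 2549/5 = 509.800
M(switch) = 3643/6 = 607.167
Difference = 607.167 − 509.800 = 97.367 ms

97.4 ms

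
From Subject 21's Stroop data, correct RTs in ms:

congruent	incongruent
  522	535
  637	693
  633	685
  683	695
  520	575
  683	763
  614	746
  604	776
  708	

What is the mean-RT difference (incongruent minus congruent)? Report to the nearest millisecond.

M(congruent) = 5604/9 = 622.667
M(incongruent) = 5468/8 = 683.500
Difference = 683.500 − 622.667 = 60.833 ms

61 ms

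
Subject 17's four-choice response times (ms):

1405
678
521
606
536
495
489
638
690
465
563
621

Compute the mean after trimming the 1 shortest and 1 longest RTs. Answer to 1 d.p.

583.7 ms

Sorted: 465, 489, 495, 521, 536, 563, 606, 621, 638, 678, 690, 1405
Drop lowest 1 (465) and highest 1 (1405)
Remaining (n=10): Σ = 5837, mean = 5837/10 = 583.700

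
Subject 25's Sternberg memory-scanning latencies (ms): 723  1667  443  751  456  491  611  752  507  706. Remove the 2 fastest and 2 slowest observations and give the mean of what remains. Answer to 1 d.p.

631.5 ms

Sorted: 443, 456, 491, 507, 611, 706, 723, 751, 752, 1667
Drop lowest 2 (443, 456) and highest 2 (752, 1667)
Remaining (n=6): Σ = 3789, mean = 3789/6 = 631.500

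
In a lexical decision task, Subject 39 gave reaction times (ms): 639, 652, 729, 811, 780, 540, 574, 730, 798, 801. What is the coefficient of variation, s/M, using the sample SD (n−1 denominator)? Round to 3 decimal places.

n = 10, Σ = 7054, M = 705.4000
Σ(x−M)² = 87476.400; s = √(87476.400/9) = 98.5880
CV = 98.5880 / 705.4000 = 0.13976

0.140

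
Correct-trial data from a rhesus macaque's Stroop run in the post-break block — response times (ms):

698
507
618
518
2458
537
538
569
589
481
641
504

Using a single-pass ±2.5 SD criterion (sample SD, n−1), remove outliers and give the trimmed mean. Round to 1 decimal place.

n = 12, ΣRT = 8658, M = 721.500
Σ(x−M)² = 3334271.00; s = √(3334271.00/11) = 550.559
Cutoffs: 721.500 ± 2.5·550.559 → [-654.9, 2097.9]
Outside: 2458 → excluded.
Retained (n=11): Σ = 6200, mean = 6200/11 = 563.636

563.6 ms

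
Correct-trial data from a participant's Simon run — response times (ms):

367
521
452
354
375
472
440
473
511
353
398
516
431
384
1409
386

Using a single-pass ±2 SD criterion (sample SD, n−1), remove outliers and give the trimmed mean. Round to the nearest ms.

429 ms

n = 16, ΣRT = 7842, M = 490.125
Σ(x−M)² = 950811.75; s = √(950811.75/15) = 251.769
Cutoffs: 490.125 ± 2·251.769 → [-13.4, 993.7]
Outside: 1409 → excluded.
Retained (n=15): Σ = 6433, mean = 6433/15 = 428.867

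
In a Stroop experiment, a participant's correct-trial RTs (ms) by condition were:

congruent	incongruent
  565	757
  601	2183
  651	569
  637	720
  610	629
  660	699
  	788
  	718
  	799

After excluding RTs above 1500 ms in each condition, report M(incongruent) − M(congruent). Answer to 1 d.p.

89.2 ms

incongruent: exclude 2183
M(congruent) = 3724/6 = 620.667
M(incongruent) = 5679/8 = 709.875
Difference = 709.875 − 620.667 = 89.208 ms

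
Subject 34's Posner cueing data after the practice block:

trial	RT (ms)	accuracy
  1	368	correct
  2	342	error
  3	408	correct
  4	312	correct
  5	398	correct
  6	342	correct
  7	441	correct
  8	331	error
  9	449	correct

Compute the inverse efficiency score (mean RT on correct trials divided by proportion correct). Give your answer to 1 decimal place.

499.2 ms

Correct trials (n=7): 368, 408, 312, 398, 342, 441, 449
Mean correct RT = 2718/7 = 388.2857 ms
Proportion correct = 7/9
IES = 388.2857 / (7/9) = 499.224 ms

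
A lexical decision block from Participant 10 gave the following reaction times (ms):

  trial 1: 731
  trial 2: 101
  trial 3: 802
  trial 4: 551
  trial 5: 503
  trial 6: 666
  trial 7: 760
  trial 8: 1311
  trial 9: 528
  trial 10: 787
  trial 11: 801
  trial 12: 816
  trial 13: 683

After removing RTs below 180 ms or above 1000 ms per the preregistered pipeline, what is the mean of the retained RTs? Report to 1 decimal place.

693.5 ms

Excluded: 101, 1311
Retained (n=11): Σ = 7628
Mean = 7628/11 = 693.4545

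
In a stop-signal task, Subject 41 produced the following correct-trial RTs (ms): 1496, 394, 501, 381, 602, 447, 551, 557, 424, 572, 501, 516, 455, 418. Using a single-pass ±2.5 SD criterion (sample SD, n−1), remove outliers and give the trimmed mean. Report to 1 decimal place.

n = 14, ΣRT = 7815, M = 558.214
Σ(x−M)² = 1008998.36; s = √(1008998.36/13) = 278.595
Cutoffs: 558.214 ± 2.5·278.595 → [-138.3, 1254.7]
Outside: 1496 → excluded.
Retained (n=13): Σ = 6319, mean = 6319/13 = 486.077

486.1 ms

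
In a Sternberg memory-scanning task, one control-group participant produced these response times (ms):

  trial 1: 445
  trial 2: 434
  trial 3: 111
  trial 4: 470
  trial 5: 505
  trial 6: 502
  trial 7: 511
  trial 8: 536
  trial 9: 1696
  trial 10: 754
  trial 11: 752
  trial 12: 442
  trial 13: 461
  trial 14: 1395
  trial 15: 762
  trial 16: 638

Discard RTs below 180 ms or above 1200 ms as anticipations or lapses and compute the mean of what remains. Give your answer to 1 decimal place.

Excluded: 111, 1395, 1696
Retained (n=13): Σ = 7212
Mean = 7212/13 = 554.7692

554.8 ms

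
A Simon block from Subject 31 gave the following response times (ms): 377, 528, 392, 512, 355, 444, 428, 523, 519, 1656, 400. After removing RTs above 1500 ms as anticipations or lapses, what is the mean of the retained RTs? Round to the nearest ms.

448 ms

Excluded: 1656
Retained (n=10): Σ = 4478
Mean = 4478/10 = 447.8000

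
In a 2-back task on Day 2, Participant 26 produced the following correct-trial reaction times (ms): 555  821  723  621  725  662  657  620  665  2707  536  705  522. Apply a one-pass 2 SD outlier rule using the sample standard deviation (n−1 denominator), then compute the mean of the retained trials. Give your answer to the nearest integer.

651 ms

n = 13, ΣRT = 10519, M = 809.154
Σ(x−M)² = 3985743.69; s = √(3985743.69/12) = 576.320
Cutoffs: 809.154 ± 2·576.320 → [-343.5, 1961.8]
Outside: 2707 → excluded.
Retained (n=12): Σ = 7812, mean = 7812/12 = 651.000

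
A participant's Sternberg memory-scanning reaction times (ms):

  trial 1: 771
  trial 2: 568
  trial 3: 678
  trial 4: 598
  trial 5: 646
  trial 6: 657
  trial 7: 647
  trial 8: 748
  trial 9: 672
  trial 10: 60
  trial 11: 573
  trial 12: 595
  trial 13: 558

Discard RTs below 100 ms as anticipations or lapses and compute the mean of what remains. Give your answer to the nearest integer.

643 ms

Excluded: 60
Retained (n=12): Σ = 7711
Mean = 7711/12 = 642.5833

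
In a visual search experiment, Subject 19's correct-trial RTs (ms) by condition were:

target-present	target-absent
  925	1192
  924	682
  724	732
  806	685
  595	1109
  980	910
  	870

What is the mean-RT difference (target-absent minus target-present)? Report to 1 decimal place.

M(target-present) = 4954/6 = 825.667
M(target-absent) = 6180/7 = 882.857
Difference = 882.857 − 825.667 = 57.190 ms

57.2 ms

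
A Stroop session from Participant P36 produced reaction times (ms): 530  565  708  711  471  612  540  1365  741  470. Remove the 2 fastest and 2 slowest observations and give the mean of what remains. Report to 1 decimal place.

Sorted: 470, 471, 530, 540, 565, 612, 708, 711, 741, 1365
Drop lowest 2 (470, 471) and highest 2 (741, 1365)
Remaining (n=6): Σ = 3666, mean = 3666/6 = 611.000

611.0 ms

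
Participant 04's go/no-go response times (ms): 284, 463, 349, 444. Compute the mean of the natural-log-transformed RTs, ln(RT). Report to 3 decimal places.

5.934

ln(RT): 5.6490, 6.1377, 5.8551, 6.0958
Σ ln(RT) = 23.7376
Mean = 23.7376/4 = 5.93440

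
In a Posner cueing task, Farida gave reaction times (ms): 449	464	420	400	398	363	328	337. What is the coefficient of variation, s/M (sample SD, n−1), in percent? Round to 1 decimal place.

n = 8, Σ = 3159, M = 394.8750
Σ(x−M)² = 17212.875; s = √(17212.875/7) = 49.5881
CV = 49.5881 / 394.8750 = 0.12558 = 12.558%

12.6%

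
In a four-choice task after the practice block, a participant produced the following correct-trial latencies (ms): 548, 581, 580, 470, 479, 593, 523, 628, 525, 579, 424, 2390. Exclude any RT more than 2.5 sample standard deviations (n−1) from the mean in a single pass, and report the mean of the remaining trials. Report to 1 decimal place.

539.1 ms

n = 12, ΣRT = 8320, M = 693.333
Σ(x−M)² = 3178376.67; s = √(3178376.67/11) = 537.534
Cutoffs: 693.333 ± 2.5·537.534 → [-650.5, 2037.2]
Outside: 2390 → excluded.
Retained (n=11): Σ = 5930, mean = 5930/11 = 539.091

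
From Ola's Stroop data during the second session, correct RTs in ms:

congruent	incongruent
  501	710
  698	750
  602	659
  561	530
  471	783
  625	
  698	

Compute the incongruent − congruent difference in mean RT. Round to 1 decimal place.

M(congruent) = 4156/7 = 593.714
M(incongruent) = 3432/5 = 686.400
Difference = 686.400 − 593.714 = 92.686 ms

92.7 ms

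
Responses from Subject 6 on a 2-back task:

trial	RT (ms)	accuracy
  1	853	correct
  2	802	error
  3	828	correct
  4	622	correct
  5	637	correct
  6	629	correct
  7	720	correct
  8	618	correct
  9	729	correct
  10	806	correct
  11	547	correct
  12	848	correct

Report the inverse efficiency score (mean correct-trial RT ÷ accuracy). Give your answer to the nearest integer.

Correct trials (n=11): 853, 828, 622, 637, 629, 720, 618, 729, 806, 547, 848
Mean correct RT = 7837/11 = 712.4545 ms
Proportion correct = 11/12
IES = 712.4545 / (11/12) = 777.223 ms

777 ms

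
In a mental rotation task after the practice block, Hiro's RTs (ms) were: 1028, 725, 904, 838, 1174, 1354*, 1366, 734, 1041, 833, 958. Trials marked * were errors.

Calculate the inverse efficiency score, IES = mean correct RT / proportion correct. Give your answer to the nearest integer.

Correct trials (n=10): 1028, 725, 904, 838, 1174, 1366, 734, 1041, 833, 958
Mean correct RT = 9601/10 = 960.1000 ms
Proportion correct = 10/11
IES = 960.1000 / (10/11) = 1056.110 ms

1056 ms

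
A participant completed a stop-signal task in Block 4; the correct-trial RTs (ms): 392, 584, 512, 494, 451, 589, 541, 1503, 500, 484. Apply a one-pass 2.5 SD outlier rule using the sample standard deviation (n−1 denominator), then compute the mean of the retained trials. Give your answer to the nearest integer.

n = 10, ΣRT = 6050, M = 605.000
Σ(x−M)² = 926918.00; s = √(926918.00/9) = 320.922
Cutoffs: 605.000 ± 2.5·320.922 → [-197.3, 1407.3]
Outside: 1503 → excluded.
Retained (n=9): Σ = 4547, mean = 4547/9 = 505.222

505 ms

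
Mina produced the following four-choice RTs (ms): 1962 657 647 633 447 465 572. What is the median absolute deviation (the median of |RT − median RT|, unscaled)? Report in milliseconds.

61 ms

Sorted: 447, 465, 572, 633, 647, 657, 1962 → median = 633
|x − 633|: 1329, 24, 14, 0, 186, 168, 61
Sorted deviations: 0, 14, 24, 61, 168, 186, 1329 → MAD = 61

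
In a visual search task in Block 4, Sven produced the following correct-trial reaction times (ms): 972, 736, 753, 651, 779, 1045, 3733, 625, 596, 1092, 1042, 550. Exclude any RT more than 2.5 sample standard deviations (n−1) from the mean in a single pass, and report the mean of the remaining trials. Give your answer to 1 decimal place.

n = 12, ΣRT = 12574, M = 1047.833
Σ(x−M)² = 8262557.67; s = √(8262557.67/11) = 866.684
Cutoffs: 1047.833 ± 2.5·866.684 → [-1118.9, 3214.5]
Outside: 3733 → excluded.
Retained (n=11): Σ = 8841, mean = 8841/11 = 803.727

803.7 ms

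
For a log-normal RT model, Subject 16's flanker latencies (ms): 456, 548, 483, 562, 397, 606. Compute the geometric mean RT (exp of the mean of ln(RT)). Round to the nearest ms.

504 ms

ln(RT): 6.1225, 6.3063, 6.1800, 6.3315, 5.9839, 6.4069
Mean ln(RT) = 37.3311/6 = 6.22185
Geometric mean = exp(6.22185) = 503.63 ms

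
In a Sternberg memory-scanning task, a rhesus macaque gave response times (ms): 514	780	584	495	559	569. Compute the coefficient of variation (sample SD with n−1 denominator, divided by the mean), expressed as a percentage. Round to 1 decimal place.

n = 6, Σ = 3501, M = 583.5000
Σ(x−M)² = 52085.500; s = √(52085.500/5) = 102.0642
CV = 102.0642 / 583.5000 = 0.17492 = 17.492%

17.5%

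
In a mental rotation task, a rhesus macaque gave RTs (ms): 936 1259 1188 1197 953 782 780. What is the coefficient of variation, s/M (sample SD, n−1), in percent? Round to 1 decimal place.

19.8%

n = 7, Σ = 7095, M = 1013.5714
Σ(x−M)² = 242173.714; s = √(242173.714/6) = 200.9037
CV = 200.9037 / 1013.5714 = 0.19821 = 19.821%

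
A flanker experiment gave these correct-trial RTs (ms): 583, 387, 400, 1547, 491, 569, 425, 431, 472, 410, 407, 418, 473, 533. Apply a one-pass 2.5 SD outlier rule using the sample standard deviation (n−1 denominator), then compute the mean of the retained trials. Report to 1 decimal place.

n = 14, ΣRT = 7546, M = 539.000
Σ(x−M)² = 1145876.00; s = √(1145876.00/13) = 296.891
Cutoffs: 539.000 ± 2.5·296.891 → [-203.2, 1281.2]
Outside: 1547 → excluded.
Retained (n=13): Σ = 5999, mean = 5999/13 = 461.462

461.5 ms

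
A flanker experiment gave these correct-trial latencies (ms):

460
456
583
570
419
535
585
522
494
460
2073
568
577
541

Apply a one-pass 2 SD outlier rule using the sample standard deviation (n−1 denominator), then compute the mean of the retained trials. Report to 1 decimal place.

520.8 ms

n = 14, ΣRT = 8843, M = 631.643
Σ(x−M)² = 2276401.21; s = √(2276401.21/13) = 418.459
Cutoffs: 631.643 ± 2·418.459 → [-205.3, 1468.6]
Outside: 2073 → excluded.
Retained (n=13): Σ = 6770, mean = 6770/13 = 520.769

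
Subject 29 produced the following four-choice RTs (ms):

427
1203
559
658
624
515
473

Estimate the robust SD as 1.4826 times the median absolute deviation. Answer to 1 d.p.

Sorted: 427, 473, 515, 559, 624, 658, 1203 → median = 559
|x − 559| sorted: 0, 44, 65, 86, 99, 132, 644 → MAD = 86
Robust SD ≈ 1.4826 × 86 = 127.504

127.5 ms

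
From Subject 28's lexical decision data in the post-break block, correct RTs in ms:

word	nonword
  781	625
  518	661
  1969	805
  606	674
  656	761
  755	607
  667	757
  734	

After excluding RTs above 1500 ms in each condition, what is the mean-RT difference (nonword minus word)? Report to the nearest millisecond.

word: exclude 1969
M(word) = 4717/7 = 673.857
M(nonword) = 4890/7 = 698.571
Difference = 698.571 − 673.857 = 24.714 ms

25 ms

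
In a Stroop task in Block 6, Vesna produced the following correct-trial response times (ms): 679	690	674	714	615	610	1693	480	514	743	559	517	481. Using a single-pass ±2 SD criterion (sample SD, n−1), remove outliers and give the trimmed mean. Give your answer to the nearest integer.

n = 13, ΣRT = 8969, M = 689.923
Σ(x−M)² = 1187642.92; s = √(1187642.92/12) = 314.595
Cutoffs: 689.923 ± 2·314.595 → [60.7, 1319.1]
Outside: 1693 → excluded.
Retained (n=12): Σ = 7276, mean = 7276/12 = 606.333

606 ms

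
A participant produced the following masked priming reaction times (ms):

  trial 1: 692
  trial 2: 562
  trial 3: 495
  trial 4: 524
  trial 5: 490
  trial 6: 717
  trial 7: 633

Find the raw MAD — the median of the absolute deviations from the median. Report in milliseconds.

Sorted: 490, 495, 524, 562, 633, 692, 717 → median = 562
|x − 562|: 130, 0, 67, 38, 72, 155, 71
Sorted deviations: 0, 38, 67, 71, 72, 130, 155 → MAD = 71

71 ms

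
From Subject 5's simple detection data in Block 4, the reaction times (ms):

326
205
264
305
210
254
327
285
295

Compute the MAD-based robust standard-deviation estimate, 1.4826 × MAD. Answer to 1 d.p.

46.0 ms

Sorted: 205, 210, 254, 264, 285, 295, 305, 326, 327 → median = 285
|x − 285| sorted: 0, 10, 20, 21, 31, 41, 42, 75, 80 → MAD = 31
Robust SD ≈ 1.4826 × 31 = 45.961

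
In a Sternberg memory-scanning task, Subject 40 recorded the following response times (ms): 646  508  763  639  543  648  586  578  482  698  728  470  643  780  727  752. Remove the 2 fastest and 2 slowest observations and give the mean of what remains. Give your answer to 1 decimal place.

641.3 ms

Sorted: 470, 482, 508, 543, 578, 586, 639, 643, 646, 648, 698, 727, 728, 752, 763, 780
Drop lowest 2 (470, 482) and highest 2 (763, 780)
Remaining (n=12): Σ = 7696, mean = 7696/12 = 641.333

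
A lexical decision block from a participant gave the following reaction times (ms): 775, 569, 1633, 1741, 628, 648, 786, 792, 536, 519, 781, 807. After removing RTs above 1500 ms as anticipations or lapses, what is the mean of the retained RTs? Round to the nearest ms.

Excluded: 1633, 1741
Retained (n=10): Σ = 6841
Mean = 6841/10 = 684.1000

684 ms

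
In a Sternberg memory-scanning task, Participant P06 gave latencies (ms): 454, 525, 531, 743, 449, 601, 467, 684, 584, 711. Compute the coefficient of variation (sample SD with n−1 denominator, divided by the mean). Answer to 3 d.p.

0.189

n = 10, Σ = 5749, M = 574.9000
Σ(x−M)² = 105974.900; s = √(105974.900/9) = 108.5126
CV = 108.5126 / 574.9000 = 0.18875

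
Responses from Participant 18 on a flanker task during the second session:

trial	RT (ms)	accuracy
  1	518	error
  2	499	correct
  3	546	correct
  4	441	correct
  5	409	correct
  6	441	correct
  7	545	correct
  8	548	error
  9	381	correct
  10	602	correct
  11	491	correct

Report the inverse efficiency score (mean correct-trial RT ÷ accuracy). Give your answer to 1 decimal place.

Correct trials (n=9): 499, 546, 441, 409, 441, 545, 381, 602, 491
Mean correct RT = 4355/9 = 483.8889 ms
Proportion correct = 9/11
IES = 483.8889 / (9/11) = 591.420 ms

591.4 ms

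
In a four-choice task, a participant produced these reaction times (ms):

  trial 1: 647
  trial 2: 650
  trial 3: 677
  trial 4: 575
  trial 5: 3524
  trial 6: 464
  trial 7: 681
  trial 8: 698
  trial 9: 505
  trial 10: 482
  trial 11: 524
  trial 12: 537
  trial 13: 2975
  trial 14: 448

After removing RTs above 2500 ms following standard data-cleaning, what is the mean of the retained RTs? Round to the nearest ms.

574 ms

Excluded: 2975, 3524
Retained (n=12): Σ = 6888
Mean = 6888/12 = 574.0000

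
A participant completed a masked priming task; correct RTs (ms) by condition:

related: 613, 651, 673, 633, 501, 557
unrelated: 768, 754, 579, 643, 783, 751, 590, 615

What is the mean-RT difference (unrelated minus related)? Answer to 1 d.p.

80.7 ms

M(related) = 3628/6 = 604.667
M(unrelated) = 5483/8 = 685.375
Difference = 685.375 − 604.667 = 80.708 ms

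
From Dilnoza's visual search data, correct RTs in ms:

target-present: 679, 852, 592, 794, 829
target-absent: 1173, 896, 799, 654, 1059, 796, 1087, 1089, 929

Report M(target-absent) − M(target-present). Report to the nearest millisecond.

193 ms

M(target-present) = 3746/5 = 749.200
M(target-absent) = 8482/9 = 942.444
Difference = 942.444 − 749.200 = 193.244 ms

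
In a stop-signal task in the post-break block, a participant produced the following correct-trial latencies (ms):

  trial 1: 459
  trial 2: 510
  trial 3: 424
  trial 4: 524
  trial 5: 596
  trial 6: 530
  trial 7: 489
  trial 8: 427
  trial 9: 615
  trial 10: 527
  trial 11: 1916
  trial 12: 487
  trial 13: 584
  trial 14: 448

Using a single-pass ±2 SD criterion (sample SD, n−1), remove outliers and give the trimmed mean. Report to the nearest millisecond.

509 ms

n = 14, ΣRT = 8536, M = 609.714
Σ(x−M)² = 1884116.86; s = √(1884116.86/13) = 380.699
Cutoffs: 609.714 ± 2·380.699 → [-151.7, 1371.1]
Outside: 1916 → excluded.
Retained (n=13): Σ = 6620, mean = 6620/13 = 509.231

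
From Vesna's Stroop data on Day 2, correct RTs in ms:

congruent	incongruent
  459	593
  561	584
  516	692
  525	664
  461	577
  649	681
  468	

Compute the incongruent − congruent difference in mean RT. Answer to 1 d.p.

M(congruent) = 3639/7 = 519.857
M(incongruent) = 3791/6 = 631.833
Difference = 631.833 − 519.857 = 111.976 ms

112.0 ms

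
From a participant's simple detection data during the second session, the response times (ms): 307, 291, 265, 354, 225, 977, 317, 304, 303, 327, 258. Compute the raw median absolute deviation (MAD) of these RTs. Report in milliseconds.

Sorted: 225, 258, 265, 291, 303, 304, 307, 317, 327, 354, 977 → median = 304
|x − 304|: 3, 13, 39, 50, 79, 673, 13, 0, 1, 23, 46
Sorted deviations: 0, 1, 3, 13, 13, 23, 39, 46, 50, 79, 673 → MAD = 23

23 ms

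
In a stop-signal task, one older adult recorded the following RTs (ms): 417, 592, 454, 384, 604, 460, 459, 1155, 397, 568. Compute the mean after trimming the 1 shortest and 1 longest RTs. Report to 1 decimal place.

Sorted: 384, 397, 417, 454, 459, 460, 568, 592, 604, 1155
Drop lowest 1 (384) and highest 1 (1155)
Remaining (n=8): Σ = 3951, mean = 3951/8 = 493.875

493.9 ms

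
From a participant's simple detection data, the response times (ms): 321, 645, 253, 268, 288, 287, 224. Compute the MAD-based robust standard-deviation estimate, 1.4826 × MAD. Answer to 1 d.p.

50.4 ms

Sorted: 224, 253, 268, 287, 288, 321, 645 → median = 287
|x − 287| sorted: 0, 1, 19, 34, 34, 63, 358 → MAD = 34
Robust SD ≈ 1.4826 × 34 = 50.408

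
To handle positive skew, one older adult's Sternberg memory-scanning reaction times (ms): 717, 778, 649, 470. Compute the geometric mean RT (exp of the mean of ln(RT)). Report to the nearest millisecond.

ln(RT): 6.5751, 6.6567, 6.4754, 6.1527
Mean ln(RT) = 25.8600/4 = 6.46499
Geometric mean = exp(6.46499) = 642.26 ms

642 ms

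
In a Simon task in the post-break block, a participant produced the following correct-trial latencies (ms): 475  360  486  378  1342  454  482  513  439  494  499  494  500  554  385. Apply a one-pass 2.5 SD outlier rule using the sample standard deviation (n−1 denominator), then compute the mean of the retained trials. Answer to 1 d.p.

465.2 ms

n = 15, ΣRT = 7855, M = 523.667
Σ(x−M)² = 758411.33; s = √(758411.33/14) = 232.749
Cutoffs: 523.667 ± 2.5·232.749 → [-58.2, 1105.5]
Outside: 1342 → excluded.
Retained (n=14): Σ = 6513, mean = 6513/14 = 465.214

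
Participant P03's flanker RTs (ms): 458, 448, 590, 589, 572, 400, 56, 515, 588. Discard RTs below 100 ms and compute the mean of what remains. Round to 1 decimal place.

Excluded: 56
Retained (n=8): Σ = 4160
Mean = 4160/8 = 520.0000

520.0 ms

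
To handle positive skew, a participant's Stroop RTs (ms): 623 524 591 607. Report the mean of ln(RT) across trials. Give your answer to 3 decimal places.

ln(RT): 6.4345, 6.2615, 6.3818, 6.4085
Σ ln(RT) = 25.4864
Mean = 25.4864/4 = 6.37160

6.372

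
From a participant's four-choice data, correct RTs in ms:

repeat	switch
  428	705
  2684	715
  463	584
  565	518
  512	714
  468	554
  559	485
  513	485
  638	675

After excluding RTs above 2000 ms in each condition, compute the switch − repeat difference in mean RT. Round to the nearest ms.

repeat: exclude 2684
M(repeat) = 4146/8 = 518.250
M(switch) = 5435/9 = 603.889
Difference = 603.889 − 518.250 = 85.639 ms

86 ms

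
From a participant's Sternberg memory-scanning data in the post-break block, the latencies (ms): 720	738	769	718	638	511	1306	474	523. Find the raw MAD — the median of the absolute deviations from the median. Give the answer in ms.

80 ms

Sorted: 474, 511, 523, 638, 718, 720, 738, 769, 1306 → median = 718
|x − 718|: 2, 20, 51, 0, 80, 207, 588, 244, 195
Sorted deviations: 0, 2, 20, 51, 80, 195, 207, 244, 588 → MAD = 80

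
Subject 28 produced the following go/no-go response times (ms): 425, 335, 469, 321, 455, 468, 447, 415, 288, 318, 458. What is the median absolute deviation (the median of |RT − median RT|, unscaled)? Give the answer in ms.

43 ms

Sorted: 288, 318, 321, 335, 415, 425, 447, 455, 458, 468, 469 → median = 425
|x − 425|: 0, 90, 44, 104, 30, 43, 22, 10, 137, 107, 33
Sorted deviations: 0, 10, 22, 30, 33, 43, 44, 90, 104, 107, 137 → MAD = 43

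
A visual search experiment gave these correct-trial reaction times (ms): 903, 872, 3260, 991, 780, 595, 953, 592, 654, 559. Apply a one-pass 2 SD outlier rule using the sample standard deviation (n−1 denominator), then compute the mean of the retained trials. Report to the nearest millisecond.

n = 10, ΣRT = 10159, M = 1015.900
Σ(x−M)² = 5826240.90; s = √(5826240.90/9) = 804.587
Cutoffs: 1015.900 ± 2·804.587 → [-593.3, 2625.1]
Outside: 3260 → excluded.
Retained (n=9): Σ = 6899, mean = 6899/9 = 766.556

767 ms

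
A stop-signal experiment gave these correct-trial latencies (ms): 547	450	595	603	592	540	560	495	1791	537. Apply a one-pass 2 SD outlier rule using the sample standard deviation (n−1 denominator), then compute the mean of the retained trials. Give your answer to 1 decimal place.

546.6 ms

n = 10, ΣRT = 6710, M = 671.000
Σ(x−M)² = 1413672.00; s = √(1413672.00/9) = 396.326
Cutoffs: 671.000 ± 2·396.326 → [-121.7, 1463.7]
Outside: 1791 → excluded.
Retained (n=9): Σ = 4919, mean = 4919/9 = 546.556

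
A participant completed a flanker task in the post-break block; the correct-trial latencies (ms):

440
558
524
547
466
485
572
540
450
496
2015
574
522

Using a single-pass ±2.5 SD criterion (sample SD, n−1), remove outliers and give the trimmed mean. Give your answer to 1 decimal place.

n = 13, ΣRT = 8189, M = 629.923
Σ(x−M)² = 2102174.92; s = √(2102174.92/12) = 418.547
Cutoffs: 629.923 ± 2.5·418.547 → [-416.4, 1676.3]
Outside: 2015 → excluded.
Retained (n=12): Σ = 6174, mean = 6174/12 = 514.500

514.5 ms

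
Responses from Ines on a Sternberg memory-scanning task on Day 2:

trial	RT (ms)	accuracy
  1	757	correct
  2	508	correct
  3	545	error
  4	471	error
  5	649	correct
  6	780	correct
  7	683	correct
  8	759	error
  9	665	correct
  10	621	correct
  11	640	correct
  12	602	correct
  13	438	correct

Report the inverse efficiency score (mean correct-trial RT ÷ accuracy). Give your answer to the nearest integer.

825 ms

Correct trials (n=10): 757, 508, 649, 780, 683, 665, 621, 640, 602, 438
Mean correct RT = 6343/10 = 634.3000 ms
Proportion correct = 10/13
IES = 634.3000 / (10/13) = 824.590 ms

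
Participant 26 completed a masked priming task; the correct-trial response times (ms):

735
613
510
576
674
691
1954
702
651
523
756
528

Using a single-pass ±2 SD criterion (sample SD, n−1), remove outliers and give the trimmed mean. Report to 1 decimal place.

632.6 ms

n = 12, ΣRT = 8913, M = 742.750
Σ(x−M)² = 1678066.25; s = √(1678066.25/11) = 390.578
Cutoffs: 742.750 ± 2·390.578 → [-38.4, 1523.9]
Outside: 1954 → excluded.
Retained (n=11): Σ = 6959, mean = 6959/11 = 632.636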